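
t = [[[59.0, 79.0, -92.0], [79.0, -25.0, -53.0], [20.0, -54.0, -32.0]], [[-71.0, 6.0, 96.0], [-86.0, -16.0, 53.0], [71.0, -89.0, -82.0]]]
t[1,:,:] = [[-71.0, 6.0, 96.0], [-86.0, -16.0, 53.0], [71.0, -89.0, -82.0]]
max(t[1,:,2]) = 96.0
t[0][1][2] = -53.0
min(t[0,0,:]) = -92.0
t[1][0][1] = 6.0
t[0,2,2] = -32.0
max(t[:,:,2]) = 96.0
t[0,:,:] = [[59.0, 79.0, -92.0], [79.0, -25.0, -53.0], [20.0, -54.0, -32.0]]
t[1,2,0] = 71.0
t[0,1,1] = -25.0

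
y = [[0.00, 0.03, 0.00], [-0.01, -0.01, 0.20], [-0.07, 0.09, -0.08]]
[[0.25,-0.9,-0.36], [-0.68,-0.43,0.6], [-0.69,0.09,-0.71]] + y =[[0.25,-0.87,-0.36],[-0.69,-0.44,0.80],[-0.76,0.18,-0.79]]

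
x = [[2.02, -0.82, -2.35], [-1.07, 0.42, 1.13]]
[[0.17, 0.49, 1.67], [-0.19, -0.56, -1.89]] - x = [[-1.85, 1.31, 4.02], [0.88, -0.98, -3.02]]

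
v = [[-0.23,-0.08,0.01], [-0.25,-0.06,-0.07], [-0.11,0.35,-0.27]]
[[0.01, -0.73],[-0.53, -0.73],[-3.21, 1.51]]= v@[[1.76, 1.28], [-4.57, 5.54], [5.24, 1.08]]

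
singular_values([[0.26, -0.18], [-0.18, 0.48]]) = [0.58, 0.16]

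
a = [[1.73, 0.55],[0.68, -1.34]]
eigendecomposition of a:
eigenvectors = [[0.98, -0.17],[0.21, 0.99]]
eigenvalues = [1.85, -1.46]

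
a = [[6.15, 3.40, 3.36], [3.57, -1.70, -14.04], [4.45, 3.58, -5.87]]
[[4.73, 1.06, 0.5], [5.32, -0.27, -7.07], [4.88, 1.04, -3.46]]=a @ [[0.84,0.04,-0.17], [0.04,0.24,0.00], [-0.17,0.00,0.46]]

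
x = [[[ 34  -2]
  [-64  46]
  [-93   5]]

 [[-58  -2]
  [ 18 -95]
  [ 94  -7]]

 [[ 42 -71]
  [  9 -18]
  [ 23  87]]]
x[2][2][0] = 23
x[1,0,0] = -58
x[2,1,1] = -18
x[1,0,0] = -58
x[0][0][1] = -2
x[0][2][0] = -93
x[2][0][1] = -71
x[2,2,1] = 87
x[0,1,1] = 46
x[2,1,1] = -18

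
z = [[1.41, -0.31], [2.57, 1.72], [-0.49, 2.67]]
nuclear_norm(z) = 6.10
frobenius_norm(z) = 4.36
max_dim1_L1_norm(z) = 4.29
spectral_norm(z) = 3.50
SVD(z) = [[-0.18, 0.5],[-0.84, 0.37],[-0.52, -0.78]] @ diag([3.5024471590250736, 2.597953790627768]) @ [[-0.61, -0.79], [0.79, -0.61]]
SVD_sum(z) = [[0.38, 0.49], [1.8, 2.32], [1.11, 1.42]] + [[1.03, -0.8], [0.77, -0.6], [-1.60, 1.25]]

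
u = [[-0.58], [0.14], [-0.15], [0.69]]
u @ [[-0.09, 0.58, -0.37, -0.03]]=[[0.05, -0.34, 0.21, 0.02], [-0.01, 0.08, -0.05, -0.00], [0.01, -0.09, 0.06, 0.0], [-0.06, 0.40, -0.26, -0.02]]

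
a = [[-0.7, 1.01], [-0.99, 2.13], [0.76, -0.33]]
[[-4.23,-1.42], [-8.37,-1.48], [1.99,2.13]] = a @[[1.14, 3.13], [-3.4, 0.76]]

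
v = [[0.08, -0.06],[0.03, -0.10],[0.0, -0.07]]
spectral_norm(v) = 0.15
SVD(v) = [[-0.6,0.76],  [-0.68,-0.33],  [-0.42,-0.56]] @ diag([0.1500069435303788, 0.05742749248116059]) @ [[-0.46, 0.89], [0.89, 0.46]]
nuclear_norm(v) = 0.21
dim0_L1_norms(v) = [0.11, 0.23]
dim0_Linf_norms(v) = [0.08, 0.1]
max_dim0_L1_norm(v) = 0.23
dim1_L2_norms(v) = [0.1, 0.1, 0.07]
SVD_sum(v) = [[0.04, -0.08], [0.05, -0.09], [0.03, -0.06]] + [[0.04, 0.02], [-0.02, -0.01], [-0.03, -0.01]]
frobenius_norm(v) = 0.16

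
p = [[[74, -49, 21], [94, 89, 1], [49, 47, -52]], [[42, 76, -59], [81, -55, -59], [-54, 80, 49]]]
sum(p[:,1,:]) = 151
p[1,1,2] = -59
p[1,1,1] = -55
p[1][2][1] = 80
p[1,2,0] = -54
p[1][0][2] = -59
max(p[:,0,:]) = 76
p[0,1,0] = 94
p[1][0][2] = -59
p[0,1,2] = 1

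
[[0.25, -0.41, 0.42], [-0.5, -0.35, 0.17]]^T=[[0.25, -0.5], [-0.41, -0.35], [0.42, 0.17]]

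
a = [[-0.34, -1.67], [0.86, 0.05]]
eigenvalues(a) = [(-0.15+1.18j), (-0.15-1.18j)]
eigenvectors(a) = [[0.81+0.00j, (0.81-0j)], [-0.09-0.58j, (-0.09+0.58j)]]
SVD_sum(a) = [[-0.47, -1.63], [0.08, 0.28]] + [[0.13, -0.04], [0.78, -0.23]]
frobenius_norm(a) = 1.91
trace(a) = -0.29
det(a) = 1.42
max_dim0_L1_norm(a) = 1.72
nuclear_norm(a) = 2.55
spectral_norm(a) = 1.72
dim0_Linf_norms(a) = [0.86, 1.67]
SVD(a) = [[0.99, -0.17], [-0.17, -0.99]] @ diag([1.7227828797378353, 0.8237834359115334]) @ [[-0.28, -0.96],[-0.96, 0.28]]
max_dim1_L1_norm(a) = 2.01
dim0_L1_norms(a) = [1.2, 1.72]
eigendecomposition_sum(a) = [[-0.17+0.58j, -0.84-0.10j], [(0.43+0.05j), 0.03+0.60j]] + [[(-0.17-0.58j), -0.84+0.10j], [(0.43-0.05j), (0.03-0.6j)]]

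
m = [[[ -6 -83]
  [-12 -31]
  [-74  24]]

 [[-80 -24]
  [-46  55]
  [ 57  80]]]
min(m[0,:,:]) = -83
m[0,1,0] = -12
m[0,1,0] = -12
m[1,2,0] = 57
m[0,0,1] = -83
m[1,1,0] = -46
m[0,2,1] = 24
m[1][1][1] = 55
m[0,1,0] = -12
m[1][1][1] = 55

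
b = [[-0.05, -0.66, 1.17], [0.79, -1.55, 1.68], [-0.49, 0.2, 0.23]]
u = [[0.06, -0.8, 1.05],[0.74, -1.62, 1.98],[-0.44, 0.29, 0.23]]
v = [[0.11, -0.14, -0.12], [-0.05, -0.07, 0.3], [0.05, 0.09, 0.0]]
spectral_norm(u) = 2.96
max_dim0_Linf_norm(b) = 1.68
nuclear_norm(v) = 0.60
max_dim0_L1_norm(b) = 3.08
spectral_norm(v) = 0.34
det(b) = -0.01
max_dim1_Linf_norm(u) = 1.98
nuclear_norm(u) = 3.72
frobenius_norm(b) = 2.83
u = v + b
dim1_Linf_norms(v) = [0.14, 0.3, 0.09]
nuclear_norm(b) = 3.49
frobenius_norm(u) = 3.03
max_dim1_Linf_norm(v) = 0.3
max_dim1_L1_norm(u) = 4.34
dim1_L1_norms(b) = [1.88, 4.02, 0.92]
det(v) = -0.00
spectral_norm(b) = 2.72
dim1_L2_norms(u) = [1.32, 2.66, 0.57]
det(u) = 0.25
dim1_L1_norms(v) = [0.37, 0.42, 0.14]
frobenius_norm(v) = 0.39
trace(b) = -1.37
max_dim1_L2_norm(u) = 2.66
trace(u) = -1.33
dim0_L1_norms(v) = [0.21, 0.3, 0.42]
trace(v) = 0.04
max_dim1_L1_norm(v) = 0.42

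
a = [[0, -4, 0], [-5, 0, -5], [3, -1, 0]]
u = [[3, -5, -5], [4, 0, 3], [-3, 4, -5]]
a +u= [[3, -9, -5], [-1, 0, -2], [0, 3, -5]]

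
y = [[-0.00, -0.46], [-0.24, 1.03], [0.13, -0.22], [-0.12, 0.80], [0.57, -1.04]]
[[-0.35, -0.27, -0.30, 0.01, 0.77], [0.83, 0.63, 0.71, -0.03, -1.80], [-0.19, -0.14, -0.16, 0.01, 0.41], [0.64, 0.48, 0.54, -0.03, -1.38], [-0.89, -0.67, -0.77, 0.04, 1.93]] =y @[[-0.16,-0.12,-0.14,0.01,0.34],[0.77,0.58,0.66,-0.03,-1.67]]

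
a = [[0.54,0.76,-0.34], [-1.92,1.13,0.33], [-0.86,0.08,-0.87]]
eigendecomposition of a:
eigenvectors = [[0.11-0.49j, (0.11+0.49j), (0.2+0j)],[(0.85+0j), (0.85-0j), 0.03+0.00j],[(0.1+0.17j), (0.1-0.17j), (0.98+0j)]]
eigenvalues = [(0.92+1.17j), (0.92-1.17j), (-1.04+0j)]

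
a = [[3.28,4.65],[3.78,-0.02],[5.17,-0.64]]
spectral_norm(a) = 7.48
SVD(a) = [[-0.62,0.78],[-0.48,-0.30],[-0.62,-0.55]] @ diag([7.478670580283598, 4.2282013139869035]) @ [[-0.94, -0.33],[-0.33, 0.94]]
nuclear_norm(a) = 11.71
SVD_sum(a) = [[4.37, 1.53], [3.36, 1.18], [4.41, 1.54]] + [[-1.09, 3.12], [0.42, -1.20], [0.76, -2.18]]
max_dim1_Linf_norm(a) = 5.17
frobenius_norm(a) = 8.59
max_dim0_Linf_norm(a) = 5.17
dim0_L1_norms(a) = [12.23, 5.31]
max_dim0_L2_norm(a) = 7.2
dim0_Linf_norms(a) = [5.17, 4.65]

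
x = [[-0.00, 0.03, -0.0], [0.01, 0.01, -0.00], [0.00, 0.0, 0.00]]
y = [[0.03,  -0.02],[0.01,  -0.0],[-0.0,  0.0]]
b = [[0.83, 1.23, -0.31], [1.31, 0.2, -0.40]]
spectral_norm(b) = 1.89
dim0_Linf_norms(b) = [1.31, 1.23, 0.4]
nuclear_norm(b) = 2.69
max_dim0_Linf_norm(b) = 1.31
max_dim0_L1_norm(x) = 0.04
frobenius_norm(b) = 2.05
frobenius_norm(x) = 0.03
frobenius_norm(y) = 0.04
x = y @ b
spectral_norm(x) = 0.03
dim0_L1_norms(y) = [0.04, 0.02]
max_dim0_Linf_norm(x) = 0.03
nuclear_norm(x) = 0.04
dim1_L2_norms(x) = [0.03, 0.01, 0.0]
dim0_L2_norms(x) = [0.01, 0.03, 0.0]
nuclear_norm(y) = 0.04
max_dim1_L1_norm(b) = 2.37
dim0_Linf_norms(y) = [0.03, 0.02]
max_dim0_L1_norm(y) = 0.04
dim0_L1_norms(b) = [2.14, 1.43, 0.71]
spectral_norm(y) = 0.04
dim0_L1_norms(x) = [0.01, 0.04, 0.0]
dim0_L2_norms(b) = [1.55, 1.25, 0.51]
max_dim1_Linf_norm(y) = 0.03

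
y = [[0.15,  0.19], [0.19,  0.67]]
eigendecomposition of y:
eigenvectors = [[-0.95, -0.31],[0.31, -0.95]]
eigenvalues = [0.09, 0.73]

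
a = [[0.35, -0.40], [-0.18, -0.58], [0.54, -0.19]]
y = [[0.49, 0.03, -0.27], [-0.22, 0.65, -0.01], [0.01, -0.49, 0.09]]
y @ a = [[0.02, -0.16], [-0.20, -0.29], [0.14, 0.26]]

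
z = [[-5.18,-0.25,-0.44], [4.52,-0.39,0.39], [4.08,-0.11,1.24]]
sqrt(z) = [[-0.04+2.35j, (0.01+0.08j), (-0.07+0.17j)], [0.02-1.54j, -0.01+0.72j, 0.04-0.14j], [(0.54-1.53j), (-0.19+0.09j), (1.01-0.12j)]]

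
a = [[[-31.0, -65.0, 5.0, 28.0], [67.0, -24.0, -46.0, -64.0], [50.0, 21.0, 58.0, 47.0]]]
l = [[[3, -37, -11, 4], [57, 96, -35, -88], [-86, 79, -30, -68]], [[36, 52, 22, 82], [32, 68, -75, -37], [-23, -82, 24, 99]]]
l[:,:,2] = [[-11, -35, -30], [22, -75, 24]]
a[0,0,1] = -65.0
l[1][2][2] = 24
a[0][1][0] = 67.0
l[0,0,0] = 3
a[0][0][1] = -65.0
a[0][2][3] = 47.0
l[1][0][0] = 36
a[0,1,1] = -24.0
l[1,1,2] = -75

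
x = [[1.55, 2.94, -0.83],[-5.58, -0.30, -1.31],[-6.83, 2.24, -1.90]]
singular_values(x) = [9.29, 3.69, 0.37]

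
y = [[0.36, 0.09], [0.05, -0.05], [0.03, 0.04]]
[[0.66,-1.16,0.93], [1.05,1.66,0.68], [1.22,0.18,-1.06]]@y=[[0.21, 0.15], [0.48, 0.04], [0.42, 0.06]]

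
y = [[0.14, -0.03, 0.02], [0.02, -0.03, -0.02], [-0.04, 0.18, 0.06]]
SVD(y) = [[-0.41, 0.91, -0.07], [-0.19, -0.01, 0.98], [0.89, 0.42, 0.17]] @ diag([0.20901713401929314, 0.12796786149685874, 0.011664652171481302]) @ [[-0.46, 0.85, 0.23], [0.86, 0.38, 0.34], [0.20, 0.36, -0.91]]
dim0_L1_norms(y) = [0.2, 0.24, 0.1]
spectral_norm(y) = 0.21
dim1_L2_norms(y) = [0.14, 0.04, 0.19]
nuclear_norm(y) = 0.35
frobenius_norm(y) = 0.25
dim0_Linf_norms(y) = [0.14, 0.18, 0.06]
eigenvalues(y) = [(0.13+0j), (0.02+0.04j), (0.02-0.04j)]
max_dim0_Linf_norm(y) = 0.18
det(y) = 0.00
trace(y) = 0.17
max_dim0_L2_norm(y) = 0.18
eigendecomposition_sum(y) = [[(0.14+0j), 0.01+0.00j, 0.03+0.00j],[0.02+0.00j, 0.00+0.00j, (0.01+0j)],[(-0.03+0j), -0.00+0.00j, (-0.01-0j)]] + [[0.00-0.00j, -0.02+0.01j, (-0.01-0j)], [-0.00-0.00j, (-0.02+0.03j), (-0.01+0j)], [-0.01+0.01j, (0.09-0.04j), 0.03+0.01j]] + [[0j,(-0.02-0.01j),(-0.01+0j)], [(-0+0j),-0.02-0.03j,-0.01-0.00j], [-0.01-0.01j,(0.09+0.04j),0.03-0.01j]]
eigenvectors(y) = [[0.97+0.00j, -0.21-0.02j, -0.21+0.02j], [0.14+0.00j, (-0.25+0.22j), (-0.25-0.22j)], [(-0.18+0j), (0.92+0j), (0.92-0j)]]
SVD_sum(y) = [[0.04, -0.07, -0.02], [0.02, -0.03, -0.01], [-0.09, 0.16, 0.04]] + [[0.10, 0.04, 0.04],[-0.0, -0.00, -0.00],[0.05, 0.02, 0.02]] + [[-0.0, -0.00, 0.0], [0.0, 0.00, -0.01], [0.0, 0.00, -0.0]]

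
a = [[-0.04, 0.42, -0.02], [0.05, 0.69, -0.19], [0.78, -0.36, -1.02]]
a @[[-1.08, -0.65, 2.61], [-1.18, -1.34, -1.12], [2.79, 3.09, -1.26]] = [[-0.51, -0.6, -0.55], [-1.40, -1.54, -0.4], [-3.26, -3.18, 3.72]]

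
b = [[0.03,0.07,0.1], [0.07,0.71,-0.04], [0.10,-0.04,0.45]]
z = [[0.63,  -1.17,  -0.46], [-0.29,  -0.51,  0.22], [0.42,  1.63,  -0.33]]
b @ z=[[0.04, 0.09, -0.03],[-0.18, -0.51, 0.14],[0.26, 0.64, -0.2]]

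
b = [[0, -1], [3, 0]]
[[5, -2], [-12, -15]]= b@[[-4, -5], [-5, 2]]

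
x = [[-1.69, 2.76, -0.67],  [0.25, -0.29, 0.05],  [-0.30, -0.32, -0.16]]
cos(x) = [[-0.25, 1.75, -0.46], [0.17, 0.74, 0.06], [-0.16, 0.23, 0.92]]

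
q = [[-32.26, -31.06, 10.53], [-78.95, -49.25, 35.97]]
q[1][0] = -78.95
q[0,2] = 10.53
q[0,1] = -31.06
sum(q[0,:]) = -52.78999999999999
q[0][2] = 10.53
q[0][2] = 10.53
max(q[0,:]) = 10.53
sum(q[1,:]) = -92.22999999999999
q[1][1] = -49.25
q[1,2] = 35.97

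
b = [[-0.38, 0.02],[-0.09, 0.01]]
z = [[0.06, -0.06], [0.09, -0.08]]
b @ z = [[-0.02, 0.02], [-0.0, 0.00]]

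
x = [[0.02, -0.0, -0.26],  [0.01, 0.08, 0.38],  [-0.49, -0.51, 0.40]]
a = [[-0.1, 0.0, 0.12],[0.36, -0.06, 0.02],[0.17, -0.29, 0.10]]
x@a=[[-0.05, 0.08, -0.02], [0.09, -0.12, 0.04], [-0.07, -0.09, -0.03]]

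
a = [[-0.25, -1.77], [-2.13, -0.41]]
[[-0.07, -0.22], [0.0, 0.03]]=a@[[-0.01, -0.04], [0.04, 0.13]]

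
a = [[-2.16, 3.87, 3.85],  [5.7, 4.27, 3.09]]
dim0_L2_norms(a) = [6.1, 5.76, 4.94]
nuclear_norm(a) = 13.42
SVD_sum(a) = [[1.82,2.39,1.93], [3.79,4.98,4.01]] + [[-3.98, 1.48, 1.92], [1.91, -0.71, -0.92]]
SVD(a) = [[0.43, 0.90], [0.9, -0.43]] @ diag([8.246682468551208, 5.169935034687586]) @ [[0.51,0.67,0.54], [-0.85,0.32,0.41]]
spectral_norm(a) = 8.25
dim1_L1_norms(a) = [9.88, 13.06]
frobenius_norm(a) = 9.73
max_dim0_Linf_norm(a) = 5.7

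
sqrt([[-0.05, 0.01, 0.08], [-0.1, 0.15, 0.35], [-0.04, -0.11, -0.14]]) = [[0.02, 0.09, 0.24], [0.08, 0.48, 0.58], [-0.24, -0.15, 0.09]]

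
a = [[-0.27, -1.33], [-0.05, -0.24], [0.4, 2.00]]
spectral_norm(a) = 2.46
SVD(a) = [[-0.55, -0.71],  [-0.1, -0.47],  [0.83, -0.53]] @ diag([2.4620898289945754, 0.003697831994624655]) @ [[0.20, 0.98], [0.98, -0.2]]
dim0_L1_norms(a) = [0.72, 3.57]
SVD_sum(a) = [[-0.27, -1.33], [-0.05, -0.24], [0.40, 2.0]] + [[-0.0, 0.00], [-0.00, 0.00], [-0.0, 0.00]]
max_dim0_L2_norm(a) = 2.41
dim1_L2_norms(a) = [1.36, 0.25, 2.04]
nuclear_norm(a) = 2.47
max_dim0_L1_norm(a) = 3.57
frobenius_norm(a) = 2.46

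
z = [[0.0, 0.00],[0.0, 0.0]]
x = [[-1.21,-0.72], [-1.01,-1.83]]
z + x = [[-1.21, -0.72], [-1.01, -1.83]]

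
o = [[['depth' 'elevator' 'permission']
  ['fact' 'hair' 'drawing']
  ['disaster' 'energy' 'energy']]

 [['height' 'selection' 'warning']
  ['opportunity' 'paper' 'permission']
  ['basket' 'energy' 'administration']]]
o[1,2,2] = 'administration'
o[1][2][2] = 'administration'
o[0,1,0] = 'fact'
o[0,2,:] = ['disaster', 'energy', 'energy']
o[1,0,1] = 'selection'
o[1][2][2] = 'administration'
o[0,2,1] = 'energy'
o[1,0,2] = 'warning'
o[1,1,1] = 'paper'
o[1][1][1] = 'paper'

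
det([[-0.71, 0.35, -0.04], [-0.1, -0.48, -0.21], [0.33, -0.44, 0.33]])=0.157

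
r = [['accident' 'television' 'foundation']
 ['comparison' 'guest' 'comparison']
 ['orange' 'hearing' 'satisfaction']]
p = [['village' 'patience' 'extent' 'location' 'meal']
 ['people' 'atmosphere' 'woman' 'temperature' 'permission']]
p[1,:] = ['people', 'atmosphere', 'woman', 'temperature', 'permission']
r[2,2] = 'satisfaction'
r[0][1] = 'television'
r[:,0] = ['accident', 'comparison', 'orange']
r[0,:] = ['accident', 'television', 'foundation']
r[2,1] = 'hearing'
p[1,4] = 'permission'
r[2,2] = 'satisfaction'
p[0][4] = 'meal'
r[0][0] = 'accident'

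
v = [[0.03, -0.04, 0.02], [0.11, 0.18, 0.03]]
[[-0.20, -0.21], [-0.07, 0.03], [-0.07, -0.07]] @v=[[-0.03, -0.03, -0.01], [0.0, 0.01, -0.00], [-0.01, -0.01, -0.0]]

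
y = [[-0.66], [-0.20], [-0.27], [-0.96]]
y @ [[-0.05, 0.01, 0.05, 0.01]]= [[0.03, -0.01, -0.03, -0.01], [0.01, -0.0, -0.01, -0.0], [0.01, -0.0, -0.01, -0.00], [0.05, -0.01, -0.05, -0.01]]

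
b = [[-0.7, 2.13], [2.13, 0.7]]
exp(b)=[[3.31, 4.42], [4.42, 6.21]]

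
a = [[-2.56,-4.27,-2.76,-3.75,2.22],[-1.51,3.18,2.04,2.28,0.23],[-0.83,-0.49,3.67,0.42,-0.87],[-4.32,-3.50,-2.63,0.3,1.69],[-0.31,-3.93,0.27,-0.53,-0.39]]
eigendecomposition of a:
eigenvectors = [[0.79+0.00j, 0.37+0.04j, 0.37-0.04j, (-0.24-0.28j), (-0.24+0.28j)], [(-0.04+0j), (-0.31-0.14j), -0.31+0.14j, 0.36+0.31j, 0.36-0.31j], [0.05+0.00j, (0.24+0.04j), 0.24-0.04j, 0.46+0.02j, (0.46-0.02j)], [(0.6+0j), 0.30+0.03j, 0.30-0.03j, -0.54+0.00j, -0.54-0.00j], [(0.09+0j), 0.77+0.00j, (0.77-0j), (-0.26-0.24j), (-0.26+0.24j)]]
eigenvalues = [(-5.16+0j), (0.94+0.7j), (0.94-0.7j), (3.74+0.62j), (3.74-0.62j)]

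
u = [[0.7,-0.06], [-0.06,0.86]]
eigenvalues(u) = [0.68, 0.88]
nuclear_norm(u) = 1.56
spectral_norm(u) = 0.88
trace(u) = 1.56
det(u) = 0.60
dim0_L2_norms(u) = [0.7, 0.86]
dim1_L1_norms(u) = [0.76, 0.92]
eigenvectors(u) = [[-0.95, 0.32],[-0.32, -0.95]]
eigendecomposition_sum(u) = [[0.61, 0.20], [0.2, 0.07]] + [[0.09, -0.26], [-0.26, 0.79]]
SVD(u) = [[-0.32, 0.95], [0.95, 0.32]] @ diag([0.88, 0.6799999999999999]) @ [[-0.32, 0.95], [0.95, 0.32]]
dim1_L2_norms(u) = [0.7, 0.86]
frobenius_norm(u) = 1.11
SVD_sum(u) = [[0.09, -0.26], [-0.26, 0.79]] + [[0.61, 0.20], [0.2, 0.07]]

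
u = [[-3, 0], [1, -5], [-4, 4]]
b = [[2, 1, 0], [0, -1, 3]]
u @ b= [[-6, -3, 0], [2, 6, -15], [-8, -8, 12]]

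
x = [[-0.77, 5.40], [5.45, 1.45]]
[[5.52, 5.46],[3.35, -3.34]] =x@ [[0.33, -0.85], [1.07, 0.89]]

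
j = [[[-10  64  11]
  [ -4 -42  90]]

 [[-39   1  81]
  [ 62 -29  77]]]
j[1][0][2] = 81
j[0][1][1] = -42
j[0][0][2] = 11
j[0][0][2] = 11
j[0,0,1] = 64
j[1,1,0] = 62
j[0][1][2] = 90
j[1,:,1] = [1, -29]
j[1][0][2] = 81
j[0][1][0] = -4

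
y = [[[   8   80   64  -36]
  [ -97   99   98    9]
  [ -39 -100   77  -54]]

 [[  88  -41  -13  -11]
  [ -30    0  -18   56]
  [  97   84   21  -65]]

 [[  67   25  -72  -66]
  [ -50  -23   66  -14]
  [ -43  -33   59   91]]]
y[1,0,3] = -11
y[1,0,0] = 88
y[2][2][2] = 59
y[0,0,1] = 80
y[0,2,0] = -39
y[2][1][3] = -14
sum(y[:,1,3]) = 51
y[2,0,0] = 67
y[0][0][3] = -36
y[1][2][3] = -65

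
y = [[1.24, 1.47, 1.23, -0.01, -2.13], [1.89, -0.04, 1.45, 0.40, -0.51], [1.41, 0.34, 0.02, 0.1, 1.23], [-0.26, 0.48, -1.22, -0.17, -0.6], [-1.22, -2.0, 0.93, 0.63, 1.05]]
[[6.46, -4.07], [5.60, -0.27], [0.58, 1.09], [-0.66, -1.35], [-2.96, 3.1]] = y@[[1.98, 0.34], [-0.39, -1.61], [0.86, 0.08], [-0.62, -1.40], [-1.65, 1.05]]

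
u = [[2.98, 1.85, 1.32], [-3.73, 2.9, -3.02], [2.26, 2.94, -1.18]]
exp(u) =[[-15.34, -3.78, -5.84],[7.85, -17.85, 9.37],[-10.32, -9.26, -1.40]]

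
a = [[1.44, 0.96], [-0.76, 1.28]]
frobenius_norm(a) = 2.28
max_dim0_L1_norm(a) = 2.24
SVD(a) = [[-0.99, -0.17], [-0.17, 0.99]] @ diag([1.7371616115895112, 1.4810366420921974]) @ [[-0.75, -0.67], [-0.67, 0.75]]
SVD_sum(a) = [[1.28,1.14],[0.21,0.19]] + [[0.16,-0.18], [-0.97,1.09]]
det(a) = 2.57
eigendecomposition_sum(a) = [[(0.72+0.36j), 0.48-0.77j], [-0.38+0.61j, (0.64+0.49j)]] + [[(0.72-0.36j), 0.48+0.77j], [(-0.38-0.61j), (0.64-0.49j)]]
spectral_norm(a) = 1.74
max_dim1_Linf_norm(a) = 1.44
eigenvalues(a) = [(1.36+0.85j), (1.36-0.85j)]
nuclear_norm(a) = 3.22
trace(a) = 2.72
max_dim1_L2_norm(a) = 1.73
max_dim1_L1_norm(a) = 2.4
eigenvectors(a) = [[(0.75+0j), (0.75-0j)], [-0.06+0.66j, (-0.06-0.66j)]]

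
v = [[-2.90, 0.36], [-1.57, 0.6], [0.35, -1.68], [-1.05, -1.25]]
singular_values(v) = [3.51, 2.16]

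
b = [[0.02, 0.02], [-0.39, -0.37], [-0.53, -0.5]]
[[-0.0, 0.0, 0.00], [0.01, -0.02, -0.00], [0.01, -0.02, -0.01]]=b@[[-0.04,0.06,0.02],  [0.02,-0.02,-0.01]]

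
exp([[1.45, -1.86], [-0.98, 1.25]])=[[8.48, -9.58],  [-5.05, 7.45]]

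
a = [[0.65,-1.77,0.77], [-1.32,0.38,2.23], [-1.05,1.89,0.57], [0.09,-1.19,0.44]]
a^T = [[0.65, -1.32, -1.05, 0.09], [-1.77, 0.38, 1.89, -1.19], [0.77, 2.23, 0.57, 0.44]]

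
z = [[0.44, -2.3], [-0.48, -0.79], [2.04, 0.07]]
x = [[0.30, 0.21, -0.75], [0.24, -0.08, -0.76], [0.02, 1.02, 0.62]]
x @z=[[-1.50,-0.91], [-1.41,-0.54], [0.78,-0.81]]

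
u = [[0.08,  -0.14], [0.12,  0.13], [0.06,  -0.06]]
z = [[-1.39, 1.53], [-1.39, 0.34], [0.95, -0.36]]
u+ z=[[-1.31, 1.39],[-1.27, 0.47],[1.01, -0.42]]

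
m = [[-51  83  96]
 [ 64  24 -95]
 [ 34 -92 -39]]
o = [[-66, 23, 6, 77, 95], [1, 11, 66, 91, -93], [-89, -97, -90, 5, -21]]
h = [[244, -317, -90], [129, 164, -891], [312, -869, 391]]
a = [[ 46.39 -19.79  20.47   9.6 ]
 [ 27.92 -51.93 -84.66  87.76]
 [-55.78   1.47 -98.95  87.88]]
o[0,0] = -66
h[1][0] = 129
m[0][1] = 83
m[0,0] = -51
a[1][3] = 87.76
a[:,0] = [46.39, 27.92, -55.78]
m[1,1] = 24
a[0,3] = 9.6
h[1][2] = -891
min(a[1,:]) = -84.66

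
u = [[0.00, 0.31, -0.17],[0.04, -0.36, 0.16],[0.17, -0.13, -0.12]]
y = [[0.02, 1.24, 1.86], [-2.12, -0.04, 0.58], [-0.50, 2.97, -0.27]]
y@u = [[0.37, -0.68, -0.03], [0.1, -0.72, 0.28], [0.07, -1.19, 0.59]]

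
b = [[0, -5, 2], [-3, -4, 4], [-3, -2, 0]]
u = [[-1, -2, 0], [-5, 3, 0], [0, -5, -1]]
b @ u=[[25, -25, -2], [23, -26, -4], [13, 0, 0]]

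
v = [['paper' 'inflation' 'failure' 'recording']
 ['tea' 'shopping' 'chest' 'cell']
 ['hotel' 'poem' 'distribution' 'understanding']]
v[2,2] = 'distribution'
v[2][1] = 'poem'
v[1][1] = 'shopping'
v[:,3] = ['recording', 'cell', 'understanding']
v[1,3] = 'cell'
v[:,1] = ['inflation', 'shopping', 'poem']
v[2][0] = 'hotel'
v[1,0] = 'tea'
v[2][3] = 'understanding'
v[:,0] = ['paper', 'tea', 'hotel']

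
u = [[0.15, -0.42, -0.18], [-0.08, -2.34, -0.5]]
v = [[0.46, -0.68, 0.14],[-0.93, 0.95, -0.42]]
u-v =[[-0.31,  0.26,  -0.32], [0.85,  -3.29,  -0.08]]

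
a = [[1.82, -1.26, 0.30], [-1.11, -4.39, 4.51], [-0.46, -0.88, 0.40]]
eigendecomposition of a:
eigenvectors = [[-0.96, 0.21, 0.27], [0.25, 0.95, 0.72], [0.13, 0.24, 0.64]]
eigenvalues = [2.11, -3.5, -0.78]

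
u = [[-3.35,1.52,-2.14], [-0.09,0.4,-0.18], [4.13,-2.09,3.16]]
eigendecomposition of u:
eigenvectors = [[0.74,-0.44,-0.03], [-0.03,-0.12,0.79], [-0.67,0.89,0.62]]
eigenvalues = [-1.46, 1.41, 0.26]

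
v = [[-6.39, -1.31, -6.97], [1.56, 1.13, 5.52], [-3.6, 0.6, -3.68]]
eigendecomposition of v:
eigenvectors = [[0.8, -0.43, -0.37], [-0.35, -0.77, 0.87], [0.49, 0.46, 0.31]]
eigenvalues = [-10.05, -1.3, 2.4]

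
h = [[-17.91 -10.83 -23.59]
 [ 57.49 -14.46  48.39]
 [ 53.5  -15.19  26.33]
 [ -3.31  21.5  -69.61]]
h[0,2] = -23.59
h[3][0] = -3.31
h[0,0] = -17.91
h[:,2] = [-23.59, 48.39, 26.33, -69.61]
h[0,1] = -10.83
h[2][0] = 53.5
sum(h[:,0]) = 89.77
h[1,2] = 48.39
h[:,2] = [-23.59, 48.39, 26.33, -69.61]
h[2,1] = -15.19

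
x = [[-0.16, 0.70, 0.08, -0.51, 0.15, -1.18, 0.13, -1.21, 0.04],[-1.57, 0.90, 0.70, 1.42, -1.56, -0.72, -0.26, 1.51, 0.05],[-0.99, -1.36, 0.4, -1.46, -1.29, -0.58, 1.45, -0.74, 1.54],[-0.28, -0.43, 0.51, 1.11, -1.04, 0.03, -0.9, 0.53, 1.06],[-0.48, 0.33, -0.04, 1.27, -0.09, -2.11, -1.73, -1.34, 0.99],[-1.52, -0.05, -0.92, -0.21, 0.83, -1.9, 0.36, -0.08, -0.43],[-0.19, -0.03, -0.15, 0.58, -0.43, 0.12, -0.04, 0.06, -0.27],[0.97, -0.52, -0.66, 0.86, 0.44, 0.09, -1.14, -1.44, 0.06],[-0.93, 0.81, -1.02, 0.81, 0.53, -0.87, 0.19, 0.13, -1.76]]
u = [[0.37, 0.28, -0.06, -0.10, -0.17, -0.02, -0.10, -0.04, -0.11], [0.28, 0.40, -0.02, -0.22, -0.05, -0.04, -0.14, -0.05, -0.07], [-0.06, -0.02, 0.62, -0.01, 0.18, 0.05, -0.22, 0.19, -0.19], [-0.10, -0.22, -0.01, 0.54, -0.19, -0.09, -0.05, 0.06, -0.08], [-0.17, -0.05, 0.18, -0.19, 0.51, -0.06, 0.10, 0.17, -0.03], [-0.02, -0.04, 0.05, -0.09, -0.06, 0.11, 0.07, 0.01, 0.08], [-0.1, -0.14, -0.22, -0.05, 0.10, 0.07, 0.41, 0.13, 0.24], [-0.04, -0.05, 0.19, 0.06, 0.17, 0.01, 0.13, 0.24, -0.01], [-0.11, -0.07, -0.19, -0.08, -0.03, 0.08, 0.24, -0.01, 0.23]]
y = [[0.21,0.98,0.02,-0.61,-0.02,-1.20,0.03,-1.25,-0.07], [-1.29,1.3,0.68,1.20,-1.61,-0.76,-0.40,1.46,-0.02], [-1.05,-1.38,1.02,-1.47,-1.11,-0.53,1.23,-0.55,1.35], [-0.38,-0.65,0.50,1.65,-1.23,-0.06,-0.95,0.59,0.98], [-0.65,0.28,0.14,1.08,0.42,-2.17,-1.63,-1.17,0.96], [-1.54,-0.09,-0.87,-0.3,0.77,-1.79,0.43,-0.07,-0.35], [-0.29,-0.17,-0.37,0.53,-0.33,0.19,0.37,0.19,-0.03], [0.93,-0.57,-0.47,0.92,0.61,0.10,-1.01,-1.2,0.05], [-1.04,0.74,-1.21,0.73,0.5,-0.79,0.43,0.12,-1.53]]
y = u + x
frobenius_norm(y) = 8.10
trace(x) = -2.98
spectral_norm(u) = 0.96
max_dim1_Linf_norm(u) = 0.62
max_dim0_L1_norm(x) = 8.23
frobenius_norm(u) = 1.63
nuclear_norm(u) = 3.45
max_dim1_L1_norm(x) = 9.81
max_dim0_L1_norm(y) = 8.49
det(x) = -0.00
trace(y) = 0.45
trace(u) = 3.43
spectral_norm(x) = 4.43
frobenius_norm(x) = 8.12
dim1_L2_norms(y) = [2.09, 3.27, 3.37, 2.7, 3.39, 2.71, 0.92, 2.26, 2.65]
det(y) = -1.14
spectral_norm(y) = 4.31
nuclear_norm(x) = 18.43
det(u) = 0.00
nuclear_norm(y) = 19.22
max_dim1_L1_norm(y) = 9.69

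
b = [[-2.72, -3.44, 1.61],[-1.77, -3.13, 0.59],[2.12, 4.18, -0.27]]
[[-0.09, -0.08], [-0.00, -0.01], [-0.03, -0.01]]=b @ [[0.06, 0.05], [-0.04, -0.03], [-0.04, -0.03]]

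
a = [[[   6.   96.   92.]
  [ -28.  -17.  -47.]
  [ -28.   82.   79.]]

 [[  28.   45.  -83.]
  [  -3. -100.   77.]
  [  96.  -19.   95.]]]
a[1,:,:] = [[28.0, 45.0, -83.0], [-3.0, -100.0, 77.0], [96.0, -19.0, 95.0]]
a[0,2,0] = -28.0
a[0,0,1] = 96.0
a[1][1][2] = 77.0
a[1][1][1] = -100.0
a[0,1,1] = -17.0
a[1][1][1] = -100.0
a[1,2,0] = 96.0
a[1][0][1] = 45.0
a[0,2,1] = 82.0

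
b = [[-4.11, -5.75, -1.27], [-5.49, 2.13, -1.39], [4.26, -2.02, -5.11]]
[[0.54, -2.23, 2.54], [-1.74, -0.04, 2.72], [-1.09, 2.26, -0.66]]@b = [[20.84, -12.99, -10.57], [18.96, 4.43, -11.63], [-10.74, 12.41, 1.62]]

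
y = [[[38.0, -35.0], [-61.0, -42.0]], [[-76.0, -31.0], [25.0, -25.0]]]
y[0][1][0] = -61.0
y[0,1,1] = -42.0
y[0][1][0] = -61.0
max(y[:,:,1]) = -25.0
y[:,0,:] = [[38.0, -35.0], [-76.0, -31.0]]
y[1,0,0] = -76.0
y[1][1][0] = 25.0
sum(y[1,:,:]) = -107.0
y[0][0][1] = -35.0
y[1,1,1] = -25.0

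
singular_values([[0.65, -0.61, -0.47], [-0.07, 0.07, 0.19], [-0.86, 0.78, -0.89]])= [1.55, 0.89, 0.0]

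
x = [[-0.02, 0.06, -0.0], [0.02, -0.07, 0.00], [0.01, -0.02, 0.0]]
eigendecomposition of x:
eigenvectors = [[0.00, 0.64, -0.48], [0.0, -0.73, -0.14], [1.00, -0.24, 0.86]]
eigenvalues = [0.0, -0.09, -0.0]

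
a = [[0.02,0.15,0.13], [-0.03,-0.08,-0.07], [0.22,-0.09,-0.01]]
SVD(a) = [[0.56, 0.67, -0.49], [-0.25, -0.43, -0.87], [-0.79, 0.61, -0.07]] @ diag([0.25366693822751696, 0.21033889225406519, 0.0032611126337230957]) @ [[-0.61,0.69,0.39], [0.76,0.38,0.53], [0.22,0.62,-0.76]]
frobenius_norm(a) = 0.33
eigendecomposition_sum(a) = [[0.08, 0.03, 0.05],[-0.05, -0.02, -0.03],[0.14, 0.06, 0.09]] + [[-0.0, -0.0, -0.0], [-0.0, -0.0, -0.00], [0.0, 0.01, 0.00]] + [[-0.06, 0.12, 0.08], [0.03, -0.05, -0.04], [0.08, -0.15, -0.1]]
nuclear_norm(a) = 0.47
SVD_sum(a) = [[-0.09, 0.1, 0.05], [0.04, -0.04, -0.02], [0.12, -0.14, -0.08]] + [[0.11, 0.05, 0.07],[-0.07, -0.03, -0.05],[0.1, 0.05, 0.07]] + [[-0.00, -0.0, 0.0], [-0.00, -0.0, 0.00], [-0.00, -0.00, 0.00]]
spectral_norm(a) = 0.25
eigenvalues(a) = [0.15, -0.01, -0.21]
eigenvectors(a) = [[-0.47, 0.24, -0.59], [0.31, 0.61, 0.27], [-0.83, -0.75, 0.76]]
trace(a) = -0.07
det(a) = 0.00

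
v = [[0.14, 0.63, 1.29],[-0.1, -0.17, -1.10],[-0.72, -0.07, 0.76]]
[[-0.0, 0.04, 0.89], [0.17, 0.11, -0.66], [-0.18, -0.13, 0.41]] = v@[[-0.02,-0.02,-0.01], [0.45,0.39,0.27], [-0.22,-0.16,0.56]]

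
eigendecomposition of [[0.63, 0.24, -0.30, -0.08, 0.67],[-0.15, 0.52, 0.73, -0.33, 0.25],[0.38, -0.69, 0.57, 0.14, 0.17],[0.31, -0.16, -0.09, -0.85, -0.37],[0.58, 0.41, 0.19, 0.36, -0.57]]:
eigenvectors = [[0.79+0.00j, -0.18+0.30j, (-0.18-0.3j), -0.06+0.26j, -0.06-0.26j],[0.37+0.00j, -0.09-0.62j, (-0.09+0.62j), (0.12+0.14j), 0.12-0.14j],[0.26+0.00j, (0.68+0j), 0.68-0.00j, (-0.01+0.07j), -0.01-0.07j],[0.00+0.00j, (0.01+0.14j), (0.01-0.14j), 0.69+0.00j, (0.69-0j)],[0.42+0.00j, -0.02-0.02j, -0.02+0.02j, (0.01-0.64j), (0.01+0.64j)]]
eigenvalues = [(1+0j), (0.56+0.83j), (0.56-0.83j), (-0.91+0.41j), (-0.91-0.41j)]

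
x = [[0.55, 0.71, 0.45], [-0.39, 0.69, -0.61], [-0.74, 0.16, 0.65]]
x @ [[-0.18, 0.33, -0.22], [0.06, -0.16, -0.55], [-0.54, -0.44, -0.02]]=[[-0.3, -0.13, -0.52], [0.44, 0.03, -0.28], [-0.21, -0.56, 0.06]]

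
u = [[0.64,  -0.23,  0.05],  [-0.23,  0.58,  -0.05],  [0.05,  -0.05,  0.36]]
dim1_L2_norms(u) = [0.68, 0.63, 0.37]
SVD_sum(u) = [[0.47, -0.41, 0.09], [-0.41, 0.36, -0.08], [0.09, -0.08, 0.02]] + [[0.17,0.18,-0.04], [0.18,0.2,-0.04], [-0.04,-0.04,0.01]] + [[0.0, -0.0, -0.0], [-0.0, 0.02, 0.07], [-0.00, 0.07, 0.33]]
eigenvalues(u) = [0.85, 0.38, 0.35]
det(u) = 0.11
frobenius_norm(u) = 1.00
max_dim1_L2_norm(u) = 0.68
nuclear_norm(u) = 1.58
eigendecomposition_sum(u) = [[0.47, -0.41, 0.09], [-0.41, 0.36, -0.08], [0.09, -0.08, 0.02]] + [[0.17,  0.18,  -0.04], [0.18,  0.20,  -0.04], [-0.04,  -0.04,  0.01]] + [[0.0, -0.0, -0.00], [-0.0, 0.02, 0.07], [-0.00, 0.07, 0.33]]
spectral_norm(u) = 0.85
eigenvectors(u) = [[0.74,-0.67,-0.0], [-0.65,-0.73,0.21], [0.14,0.15,0.98]]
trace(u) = 1.58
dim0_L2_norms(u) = [0.68, 0.63, 0.37]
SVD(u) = [[-0.74, -0.67, -0.0], [0.65, -0.73, 0.21], [-0.14, 0.15, 0.98]] @ diag([0.8520677094024007, 0.37876325221893925, 0.34916903837866003]) @ [[-0.74, 0.65, -0.14], [-0.67, -0.73, 0.15], [-0.0, 0.21, 0.98]]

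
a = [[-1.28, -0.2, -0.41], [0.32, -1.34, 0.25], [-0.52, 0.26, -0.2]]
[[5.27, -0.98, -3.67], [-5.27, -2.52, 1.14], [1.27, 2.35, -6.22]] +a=[[3.99, -1.18, -4.08], [-4.95, -3.86, 1.39], [0.75, 2.61, -6.42]]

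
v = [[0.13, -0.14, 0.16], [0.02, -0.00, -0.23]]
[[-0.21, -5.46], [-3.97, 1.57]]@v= [[-0.14,0.03,1.22], [-0.48,0.56,-1.0]]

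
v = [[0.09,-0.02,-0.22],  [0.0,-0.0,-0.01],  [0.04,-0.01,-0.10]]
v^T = [[0.09, 0.00, 0.04], [-0.02, -0.00, -0.01], [-0.22, -0.01, -0.1]]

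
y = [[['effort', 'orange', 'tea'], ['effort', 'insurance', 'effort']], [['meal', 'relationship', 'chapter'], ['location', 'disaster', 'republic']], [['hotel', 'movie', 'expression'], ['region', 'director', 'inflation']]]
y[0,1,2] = 'effort'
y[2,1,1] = 'director'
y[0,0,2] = 'tea'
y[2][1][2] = 'inflation'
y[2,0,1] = 'movie'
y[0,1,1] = 'insurance'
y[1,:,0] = ['meal', 'location']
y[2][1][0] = 'region'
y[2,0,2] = 'expression'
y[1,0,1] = 'relationship'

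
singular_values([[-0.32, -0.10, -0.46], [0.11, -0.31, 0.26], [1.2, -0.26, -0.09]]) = [1.28, 0.53, 0.32]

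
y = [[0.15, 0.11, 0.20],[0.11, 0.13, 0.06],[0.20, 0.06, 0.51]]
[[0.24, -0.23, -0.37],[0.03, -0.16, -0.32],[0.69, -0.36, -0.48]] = y @ [[0.81, -1.05, -0.4], [-1.02, -0.20, -1.84], [1.16, -0.27, -0.56]]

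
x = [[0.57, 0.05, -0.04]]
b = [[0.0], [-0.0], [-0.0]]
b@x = [[0.0, 0.0, 0.0], [0.00, 0.00, 0.0], [0.00, 0.0, 0.0]]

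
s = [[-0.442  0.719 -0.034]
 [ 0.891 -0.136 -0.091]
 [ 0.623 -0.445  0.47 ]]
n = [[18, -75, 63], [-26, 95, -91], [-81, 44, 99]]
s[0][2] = -0.034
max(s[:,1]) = 0.719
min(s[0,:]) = -0.442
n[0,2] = 63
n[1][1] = 95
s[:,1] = [0.719, -0.136, -0.445]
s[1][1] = -0.136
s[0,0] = -0.442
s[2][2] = 0.47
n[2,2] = 99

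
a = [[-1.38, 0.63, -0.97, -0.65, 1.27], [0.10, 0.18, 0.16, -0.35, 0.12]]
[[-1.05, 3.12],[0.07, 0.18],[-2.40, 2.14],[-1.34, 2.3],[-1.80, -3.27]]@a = [[1.76, -0.1, 1.52, -0.41, -0.96],[-0.08, 0.08, -0.04, -0.11, 0.11],[3.53, -1.13, 2.67, 0.81, -2.79],[2.08, -0.43, 1.67, 0.07, -1.43],[2.16, -1.72, 1.22, 2.31, -2.68]]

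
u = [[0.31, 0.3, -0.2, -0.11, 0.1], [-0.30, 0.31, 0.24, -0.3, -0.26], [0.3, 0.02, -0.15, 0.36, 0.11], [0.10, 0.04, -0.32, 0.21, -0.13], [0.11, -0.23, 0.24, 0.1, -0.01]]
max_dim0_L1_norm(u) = 1.15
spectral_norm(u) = 0.83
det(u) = -0.00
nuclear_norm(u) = 2.11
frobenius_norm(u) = 1.10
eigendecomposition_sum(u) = [[0.02+0.00j,(0.02-0j),(-0.06+0j),0.05-0.00j,(0.09+0j)], [(-0.02-0j),(-0.02+0j),0.05-0.00j,(-0.05+0j),-0.07-0.00j], [(0.01+0j),0.01-0.00j,-0.04+0.00j,(0.03-0j),(0.05+0j)], [-0.01-0.00j,-0.01+0.00j,0.02-0.00j,(-0.02+0j),(-0.03-0j)], [-0.04-0.00j,(-0.05+0j),0.12-0.00j,-0.11+0.00j,-0.17-0.00j]] + [[0.09+0.09j, (0.03-0.07j), (-0.14-0.07j), 0.17j, (-0.01+0.03j)], [-0.03+0.09j, (0.06-0.01j), -0.01-0.12j, -0.11+0.07j, -0.03+0.00j], [0.14-0.08j, (-0.08-0.06j), -0.13+0.16j, 0.22+0.04j, (0.04+0.03j)], [0.15+0.07j, -0.1j, (-0.2-0.01j), 0.09+0.20j, (-0+0.04j)], [-0.00-0.15j, (-0.09+0.04j), (0.07+0.18j), (0.13-0.15j), 0.04-0.02j]] + [[0.09-0.09j, 0.03+0.07j, -0.14+0.07j, 0.00-0.17j, (-0.01-0.03j)],[-0.03-0.09j, 0.06+0.01j, -0.01+0.12j, -0.11-0.07j, (-0.03-0j)],[(0.14+0.08j), (-0.08+0.06j), -0.13-0.16j, (0.22-0.04j), 0.04-0.03j],[(0.15-0.07j), 0.1j, -0.20+0.01j, (0.09-0.2j), -0.00-0.04j],[(-0+0.15j), -0.09-0.04j, 0.07-0.18j, 0.13+0.15j, (0.04+0.02j)]] + [[0.06+0.10j, (0.11-0.09j), (0.08-0.09j), -0.09+0.01j, (0.02+0.06j)], [(-0.11+0.07j), (0.1+0.11j), 0.10+0.08j, -0.01-0.09j, (-0.07+0.03j)], [0.00+0.08j, 0.09-0.02j, 0.07-0.03j, (-0.05-0.02j), (-0.01+0.04j)], [-0.10+0.00j, 0.02+0.11j, (0.03+0.09j), (0.03-0.06j), -0.05-0.01j], [0.08+0.01j, (-0-0.09j), (-0.02-0.07j), -0.03+0.05j, (0.04+0.01j)]] + [[0.06-0.10j, 0.11+0.09j, (0.08+0.09j), (-0.09-0.01j), 0.02-0.06j], [-0.11-0.07j, (0.1-0.11j), (0.1-0.08j), (-0.01+0.09j), -0.07-0.03j], [0.00-0.08j, 0.09+0.02j, (0.07+0.03j), -0.05+0.02j, -0.01-0.04j], [(-0.1-0j), 0.02-0.11j, 0.03-0.09j, (0.03+0.06j), (-0.05+0.01j)], [(0.08-0.01j), (-0+0.09j), (-0.02+0.07j), (-0.03-0.05j), (0.04-0.01j)]]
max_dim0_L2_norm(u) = 0.55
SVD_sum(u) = [[0.12, -0.03, -0.10, 0.11, 0.05],[-0.35, 0.09, 0.28, -0.33, -0.16],[0.29, -0.07, -0.23, 0.27, 0.13],[0.17, -0.05, -0.14, 0.16, 0.08],[0.02, -0.01, -0.02, 0.02, 0.01]] + [[0.06, 0.33, -0.2, -0.13, -0.03], [0.03, 0.16, -0.1, -0.06, -0.02], [0.0, 0.01, -0.01, -0.00, -0.00], [0.02, 0.12, -0.07, -0.05, -0.01], [-0.05, -0.25, 0.15, 0.1, 0.02]] + [[0.11, 0.02, 0.09, -0.08, 0.11], [-0.02, -0.00, -0.02, 0.02, -0.02], [0.0, 0.0, 0.00, -0.0, 0.00], [-0.14, -0.02, -0.12, 0.1, -0.14], [0.06, 0.01, 0.05, -0.04, 0.06]] + [[0.00, 0.00, 0.0, 0.0, -0.0], [0.04, 0.06, 0.08, 0.07, -0.07], [0.04, 0.05, 0.07, 0.06, -0.07], [0.01, 0.02, 0.02, 0.02, -0.02], [0.04, 0.05, 0.07, 0.06, -0.06]] + [[0.02, -0.02, -0.01, -0.02, -0.02], [-0.01, 0.00, 0.00, 0.01, 0.01], [-0.04, 0.03, 0.01, 0.03, 0.05], [0.03, -0.03, -0.01, -0.03, -0.04], [0.03, -0.03, -0.01, -0.03, -0.04]]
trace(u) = 0.67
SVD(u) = [[-0.24,  -0.72,  -0.57,  0.03,  -0.32], [0.70,  -0.35,  0.13,  0.60,  0.09], [-0.58,  -0.02,  -0.02,  0.57,  0.58], [-0.35,  -0.25,  0.74,  0.17,  -0.49], [-0.05,  0.55,  -0.33,  0.53,  -0.56]] @ diag([0.8330899419436405, 0.5731183508522726, 0.34154833367199217, 0.23682120659498646, 0.1286738373621207]) @ [[-0.6, 0.16, 0.48, -0.56, -0.27], [-0.15, -0.80, 0.48, 0.31, 0.08], [-0.55, -0.08, -0.48, 0.40, -0.55], [0.31, 0.39, 0.53, 0.47, -0.5], [-0.47, 0.42, 0.15, 0.45, 0.61]]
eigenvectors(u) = [[0.41+0.00j, (-0.09-0.39j), -0.09+0.39j, (-0.04+0.52j), (-0.04-0.52j)], [(-0.34+0j), (0.23-0.21j), (0.23+0.21j), (-0.58+0j), (-0.58-0j)], [(0.24+0j), (-0.52+0j), -0.52-0.00j, -0.18+0.28j, -0.18-0.28j], [(-0.12+0j), -0.29-0.41j, -0.29+0.41j, -0.35-0.21j, (-0.35+0.21j)], [(-0.8+0j), -0.23+0.41j, -0.23-0.41j, 0.26+0.22j, 0.26-0.22j]]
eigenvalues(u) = [(-0.22+0j), (0.15+0.43j), (0.15-0.43j), (0.3+0.14j), (0.3-0.14j)]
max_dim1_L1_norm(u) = 1.41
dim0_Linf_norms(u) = [0.31, 0.31, 0.32, 0.36, 0.26]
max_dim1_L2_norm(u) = 0.63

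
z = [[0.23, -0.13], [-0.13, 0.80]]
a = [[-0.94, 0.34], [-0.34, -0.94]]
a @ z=[[-0.26, 0.39], [0.04, -0.71]]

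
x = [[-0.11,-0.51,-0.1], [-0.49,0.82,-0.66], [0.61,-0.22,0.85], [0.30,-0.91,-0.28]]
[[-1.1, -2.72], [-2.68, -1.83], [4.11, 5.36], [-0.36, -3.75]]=x @ [[3.71, 3.23], [0.88, 3.67], [2.4, 4.94]]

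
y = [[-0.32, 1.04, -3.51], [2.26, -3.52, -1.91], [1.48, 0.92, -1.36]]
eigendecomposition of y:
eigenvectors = [[-0.72+0.00j, (-0.72-0j), 0.36+0.00j],[(-0.42+0.02j), -0.42-0.02j, (-0.93+0j)],[-0.17+0.52j, -0.17-0.52j, (0.12+0j)]]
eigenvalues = [(-0.52+2.52j), (-0.52-2.52j), (-4.15+0j)]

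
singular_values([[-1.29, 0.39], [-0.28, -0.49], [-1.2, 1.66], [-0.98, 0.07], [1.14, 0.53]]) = [2.55, 1.54]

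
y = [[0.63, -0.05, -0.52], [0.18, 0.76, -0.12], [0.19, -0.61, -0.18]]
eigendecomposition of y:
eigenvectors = [[0.63, 0.82, -0.49], [-0.03, -0.17, -0.80], [0.77, 0.55, 0.35]]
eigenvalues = [-0.0, 0.29, 0.92]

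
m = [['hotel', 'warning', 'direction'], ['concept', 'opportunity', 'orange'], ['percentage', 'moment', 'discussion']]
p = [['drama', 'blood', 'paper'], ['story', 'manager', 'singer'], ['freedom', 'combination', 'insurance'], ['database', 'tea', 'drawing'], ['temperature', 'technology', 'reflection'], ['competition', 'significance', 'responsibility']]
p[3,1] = 'tea'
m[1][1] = 'opportunity'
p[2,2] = 'insurance'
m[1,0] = 'concept'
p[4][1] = 'technology'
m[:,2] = ['direction', 'orange', 'discussion']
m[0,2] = 'direction'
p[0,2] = 'paper'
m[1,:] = ['concept', 'opportunity', 'orange']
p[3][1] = 'tea'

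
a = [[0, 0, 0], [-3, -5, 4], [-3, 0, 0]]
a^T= [[0, -3, -3], [0, -5, 0], [0, 4, 0]]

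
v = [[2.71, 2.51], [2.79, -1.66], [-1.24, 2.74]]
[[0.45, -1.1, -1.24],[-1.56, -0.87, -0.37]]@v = [[-0.31, -0.44],[-6.20, -3.49]]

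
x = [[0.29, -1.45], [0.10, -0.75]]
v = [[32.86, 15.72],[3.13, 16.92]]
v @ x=[[11.1, -59.44], [2.6, -17.23]]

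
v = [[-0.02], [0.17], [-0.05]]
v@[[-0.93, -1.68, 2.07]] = [[0.02, 0.03, -0.04], [-0.16, -0.29, 0.35], [0.05, 0.08, -0.10]]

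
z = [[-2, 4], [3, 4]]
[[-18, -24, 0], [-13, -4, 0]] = z@ [[1, 4, 0], [-4, -4, 0]]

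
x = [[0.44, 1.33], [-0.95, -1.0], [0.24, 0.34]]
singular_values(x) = [1.96, 0.43]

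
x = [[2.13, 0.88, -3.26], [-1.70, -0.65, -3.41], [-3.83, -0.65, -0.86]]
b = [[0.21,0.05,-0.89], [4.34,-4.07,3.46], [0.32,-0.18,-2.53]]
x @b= [[3.22, -2.89, 9.40], [-4.27, 3.17, 7.89], [-3.9, 2.61, 3.34]]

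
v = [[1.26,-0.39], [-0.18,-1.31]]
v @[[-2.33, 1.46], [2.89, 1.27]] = [[-4.06, 1.34], [-3.37, -1.93]]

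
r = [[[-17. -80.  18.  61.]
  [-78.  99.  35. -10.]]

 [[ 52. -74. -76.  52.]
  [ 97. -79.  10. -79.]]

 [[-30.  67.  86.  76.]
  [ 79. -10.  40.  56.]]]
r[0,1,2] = 35.0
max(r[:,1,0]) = 97.0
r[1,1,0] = 97.0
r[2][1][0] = 79.0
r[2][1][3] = 56.0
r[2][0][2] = 86.0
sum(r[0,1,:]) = 46.0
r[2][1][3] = 56.0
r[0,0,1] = -80.0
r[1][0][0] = 52.0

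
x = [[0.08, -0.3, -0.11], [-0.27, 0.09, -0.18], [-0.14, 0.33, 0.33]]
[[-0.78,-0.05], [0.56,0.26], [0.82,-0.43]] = x@[[-0.95, 0.81],[2.52, 1.15],[-0.43, -2.11]]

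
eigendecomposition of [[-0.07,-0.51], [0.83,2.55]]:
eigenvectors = [[-0.95,0.20], [0.32,-0.98]]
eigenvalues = [0.1, 2.38]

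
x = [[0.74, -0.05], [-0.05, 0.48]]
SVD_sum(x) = [[0.72, -0.13], [-0.13, 0.02]] + [[0.02, 0.08], [0.08, 0.46]]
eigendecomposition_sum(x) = [[0.72, -0.13], [-0.13, 0.02]] + [[0.02,0.08], [0.08,0.46]]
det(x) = 0.35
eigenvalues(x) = [0.75, 0.47]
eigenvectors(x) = [[0.98, 0.18],[-0.18, 0.98]]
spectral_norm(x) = 0.75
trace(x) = 1.22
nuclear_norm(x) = 1.22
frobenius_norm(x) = 0.88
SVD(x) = [[-0.98, 0.18], [0.18, 0.98]] @ diag([0.7492838827718411, 0.4707161172281588]) @ [[-0.98,0.18], [0.18,0.98]]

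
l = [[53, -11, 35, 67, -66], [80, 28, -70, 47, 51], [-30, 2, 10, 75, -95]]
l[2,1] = 2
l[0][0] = 53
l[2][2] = 10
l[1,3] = 47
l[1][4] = 51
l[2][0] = -30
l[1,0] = 80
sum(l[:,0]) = 103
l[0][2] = 35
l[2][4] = -95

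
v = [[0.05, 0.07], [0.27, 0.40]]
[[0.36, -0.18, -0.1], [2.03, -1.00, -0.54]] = v@ [[0.47, -1.89, -1.37], [4.76, -1.22, -0.42]]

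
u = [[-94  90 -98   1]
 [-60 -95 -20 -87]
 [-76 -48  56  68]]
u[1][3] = -87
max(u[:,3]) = 68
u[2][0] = -76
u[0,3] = 1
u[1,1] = -95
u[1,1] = -95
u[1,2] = -20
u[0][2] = -98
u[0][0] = -94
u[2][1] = -48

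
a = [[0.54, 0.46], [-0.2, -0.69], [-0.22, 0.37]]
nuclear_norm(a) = 1.46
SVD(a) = [[0.66, 0.58], [-0.71, 0.28], [0.23, -0.77]] @ diag([0.9898056755043155, 0.47422012266398567]) @ [[0.45, 0.89],[0.89, -0.45]]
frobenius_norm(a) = 1.10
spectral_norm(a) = 0.99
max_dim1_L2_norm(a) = 0.72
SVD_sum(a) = [[0.3, 0.58], [-0.32, -0.63], [0.1, 0.21]] + [[0.24, -0.12], [0.12, -0.06], [-0.32, 0.16]]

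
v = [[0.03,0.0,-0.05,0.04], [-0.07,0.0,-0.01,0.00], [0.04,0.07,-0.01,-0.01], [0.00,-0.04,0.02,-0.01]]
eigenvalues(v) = [(-0.03+0.07j), (-0.03-0.07j), (0.07+0j), (-0.01+0j)]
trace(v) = 0.01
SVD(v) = [[-0.40, 0.7, 0.55, 0.22], [0.47, -0.40, 0.71, 0.34], [-0.73, -0.52, -0.03, 0.44], [0.31, 0.27, -0.44, 0.80]] @ diag([0.10192643115881245, 0.06632436681884525, 0.06316408716179875, 0.004730654323011371]) @ [[-0.72, -0.62, 0.28, -0.11], [0.42, -0.72, -0.31, 0.46], [-0.54, 0.25, -0.68, 0.42], [0.06, -0.20, -0.60, -0.77]]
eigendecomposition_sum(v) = [[(-0+0.02j), (0.01+0.02j), -0.02+0.00j, (0.01-0j)], [(-0.02+0.01j), -0.01+0.02j, -0.01-0.02j, 0.01+0.01j], [0.03+0.01j, (0.03-0j), (-0.01+0.02j), 0.00-0.02j], [(-0.01-0.02j), (-0.01-0.01j), 0.01-0.01j, -0.01+0.01j]] + [[(-0-0.02j), 0.01-0.02j, (-0.02-0j), (0.01+0j)], [(-0.02-0.01j), (-0.01-0.02j), (-0.01+0.02j), 0.01-0.01j], [0.03-0.01j, (0.03+0j), -0.01-0.02j, 0.00+0.02j], [-0.01+0.02j, (-0.01+0.01j), (0.01+0.01j), -0.01-0.01j]] + [[0.03+0.00j, -0.02+0.00j, -0.01-0.00j, 0.02+0.00j], [-0.03-0.00j, (0.02-0j), (0.01+0j), -0.02-0.00j], [-0.01-0.00j, 0.01-0.00j, 0.01+0.00j, -0.01-0.00j], [(0.01+0j), -0.01+0.00j, -0.01-0.00j, (0.01+0j)]] + [[0j,0j,-0j,0j], [(-0-0j),-0.00-0.00j,(-0+0j),(-0-0j)], [-0.00-0.00j,(-0-0j),-0.00+0.00j,-0.00-0.00j], [-0.00-0.00j,(-0-0j),(-0+0j),(-0-0j)]]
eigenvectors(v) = [[-0.19-0.44j, -0.19+0.44j, (-0.66+0j), (-0.07+0j)], [0.29-0.37j, (0.29+0.37j), (0.65+0j), (0.19+0j)], [(-0.64+0j), (-0.64-0j), (0.28+0j), (0.58+0j)], [(0.26+0.28j), 0.26-0.28j, -0.26+0.00j, (0.79+0j)]]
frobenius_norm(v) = 0.14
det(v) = -0.00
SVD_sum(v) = [[0.03,0.02,-0.01,0.00], [-0.03,-0.03,0.01,-0.01], [0.05,0.05,-0.02,0.01], [-0.02,-0.02,0.01,-0.00]] + [[0.02,-0.03,-0.01,0.02], [-0.01,0.02,0.01,-0.01], [-0.01,0.02,0.01,-0.02], [0.01,-0.01,-0.01,0.01]] + [[-0.02, 0.01, -0.02, 0.01],  [-0.02, 0.01, -0.03, 0.02],  [0.00, -0.00, 0.00, -0.0],  [0.02, -0.01, 0.02, -0.01]] + [[0.0, -0.00, -0.0, -0.0], [0.0, -0.00, -0.0, -0.0], [0.0, -0.0, -0.0, -0.0], [0.00, -0.00, -0.00, -0.00]]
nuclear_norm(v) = 0.24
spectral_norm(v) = 0.10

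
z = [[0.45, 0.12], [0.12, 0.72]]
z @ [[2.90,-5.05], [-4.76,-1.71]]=[[0.73, -2.48], [-3.08, -1.84]]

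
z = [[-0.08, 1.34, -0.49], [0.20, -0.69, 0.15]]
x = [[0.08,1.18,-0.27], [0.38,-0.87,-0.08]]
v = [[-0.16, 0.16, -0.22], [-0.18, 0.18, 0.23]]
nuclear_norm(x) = 1.90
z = v + x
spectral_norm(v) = 0.35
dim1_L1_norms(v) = [0.54, 0.59]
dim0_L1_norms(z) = [0.28, 2.03, 0.64]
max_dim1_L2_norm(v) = 0.34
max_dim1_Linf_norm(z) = 1.34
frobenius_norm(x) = 1.54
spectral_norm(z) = 1.60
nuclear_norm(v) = 0.66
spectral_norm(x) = 1.48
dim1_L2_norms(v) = [0.32, 0.34]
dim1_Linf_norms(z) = [1.34, 0.69]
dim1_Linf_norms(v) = [0.22, 0.23]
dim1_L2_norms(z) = [1.43, 0.73]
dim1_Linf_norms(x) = [1.18, 0.87]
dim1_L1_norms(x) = [1.53, 1.33]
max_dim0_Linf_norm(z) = 1.34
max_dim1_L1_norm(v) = 0.59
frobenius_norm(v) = 0.47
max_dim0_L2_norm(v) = 0.32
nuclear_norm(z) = 1.77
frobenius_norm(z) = 1.61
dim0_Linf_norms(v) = [0.18, 0.18, 0.23]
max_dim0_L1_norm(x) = 2.05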